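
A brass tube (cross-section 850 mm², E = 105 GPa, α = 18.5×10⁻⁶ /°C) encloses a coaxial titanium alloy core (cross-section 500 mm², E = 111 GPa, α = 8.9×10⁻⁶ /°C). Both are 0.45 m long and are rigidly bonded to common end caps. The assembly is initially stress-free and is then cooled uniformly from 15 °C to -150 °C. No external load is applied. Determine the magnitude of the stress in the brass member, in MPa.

Both members must finish at the same length. With the larger α, the brass tends to over-contract; the plates restrain it, putting the brass in tension and the titanium alloy in compression. With no external load the two internal forces are equal and opposite, magnitude P.
Compatibility of the two members (thermal + elastic change equal): (α₁ − α₂)ΔT = P·[1/(A₁E₁) + 1/(A₂E₂)].
|α₁ − α₂|·ΔT = 9.6×10⁻⁶ × 165 = 0.001584.
1/(A₁E₁) + 1/(A₂E₂) = 1/(850×105×10³) + 1/(500×111×10³) = 2.922×10⁻⁸ N⁻¹.
P = 0.001584 / 2.922×10⁻⁸ = 54200 N = 54.2 kN.
σ_{brass} = P/A₁ = 54200/850 = 63.77 MPa, tensile.

σ ≈ 63.8 MPa (tensile)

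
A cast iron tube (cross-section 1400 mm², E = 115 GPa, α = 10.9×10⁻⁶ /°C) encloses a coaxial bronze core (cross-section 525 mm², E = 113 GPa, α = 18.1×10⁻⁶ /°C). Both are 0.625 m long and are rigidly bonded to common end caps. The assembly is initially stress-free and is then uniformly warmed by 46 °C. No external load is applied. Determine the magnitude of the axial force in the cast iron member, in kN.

P ≈ 14.4 kN (tensile in the cast iron)

Equilibrium of a rigid end plate with no external load gives equal and opposite internal forces ±P in the two members. Since α_{bronze} > α_{cast iron}, heating drives the bronze into compression and the cast iron into tension.
Compatibility of the two members (thermal + elastic change equal): (α₁ − α₂)ΔT = P·[1/(A₁E₁) + 1/(A₂E₂)].
|α₁ − α₂|·ΔT = 7.2×10⁻⁶ × 46 = 0.0003312.
1/(A₁E₁) + 1/(A₂E₂) = 1/(1400×115×10³) + 1/(525×113×10³) = 2.307×10⁻⁸ N⁻¹.
So P = 0.0003312 / 2.307×10⁻⁸ = 14.36 kN.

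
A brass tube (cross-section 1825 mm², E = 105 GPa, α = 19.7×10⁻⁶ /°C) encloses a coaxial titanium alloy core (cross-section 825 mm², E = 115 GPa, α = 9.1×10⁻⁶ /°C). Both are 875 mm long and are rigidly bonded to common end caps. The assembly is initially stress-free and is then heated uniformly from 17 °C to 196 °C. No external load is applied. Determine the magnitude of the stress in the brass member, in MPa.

Equilibrium of a rigid end plate with no external load gives equal and opposite internal forces ±P in the two members. Since α_{brass} > α_{titanium alloy}, heating drives the brass into compression and the titanium alloy into tension.
Setting the final lengths equal and cancelling L: (α₁ − α₂)ΔT = P/(A₁E₁) + P/(A₂E₂).
|α₁ − α₂|·ΔT = 10.6×10⁻⁶ × 179 = 0.001897.
1/(A₁E₁) + 1/(A₂E₂) = 1/(1825×105×10³) + 1/(825×115×10³) = 1.576×10⁻⁸ N⁻¹.
So P = 0.001897 / 1.576×10⁻⁸ = 120.4 kN.
σ_{brass} = P/A₁ = 120400/1825 = 65.97 MPa, compressive.

σ ≈ 66 MPa (compressive)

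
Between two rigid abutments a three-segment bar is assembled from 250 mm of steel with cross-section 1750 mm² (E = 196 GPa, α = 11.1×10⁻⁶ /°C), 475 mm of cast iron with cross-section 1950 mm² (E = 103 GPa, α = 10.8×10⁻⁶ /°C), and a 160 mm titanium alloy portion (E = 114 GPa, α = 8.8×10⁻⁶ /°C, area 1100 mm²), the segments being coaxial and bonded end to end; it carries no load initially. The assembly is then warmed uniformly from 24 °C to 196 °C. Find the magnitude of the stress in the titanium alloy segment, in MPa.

σ ≈ 333 MPa (compressive)

With the walls removed the bar would change length by δ_free = Σ αᵢΔT Lᵢ = 11.1×10⁻⁶×172×250 + 10.8×10⁻⁶×172×475 + 8.8×10⁻⁶×172×160 = 1.602 mm.
Since the ends are fixed, an axial force P builds up, equal in every segment, with P · Σ Lᵢ/(AᵢEᵢ) = δ_free.
Σ Lᵢ/(AᵢEᵢ) = 250/(1750×196×10³) + 475/(1950×103×10³) + 160/(1100×114×10³) = 4.37×10⁻⁶ mm/N.
P = 1.602 / 4.37×10⁻⁶ = 366600 N = 366.6 kN, compressive.
σ_{titanium alloy} = P / A = 366600 / 1100 = 333.3 MPa.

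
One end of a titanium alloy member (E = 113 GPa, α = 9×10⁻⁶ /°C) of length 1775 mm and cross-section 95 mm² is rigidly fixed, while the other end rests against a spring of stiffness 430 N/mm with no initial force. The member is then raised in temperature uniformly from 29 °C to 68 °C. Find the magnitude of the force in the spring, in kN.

P ≈ 0.25 kN

Free thermal expansion: δ_free = αΔT L = 9×10⁻⁶ × 39 × 1775 = 0.623 mm.
With a force P in the spring, the elastic change of the member is PL/(AE) and that of the spring is P/k; compatibility requires their sum to equal δ_free.
So P = δ_free / [L/(AE) + 1/k] = 0.623 / [ 1775/(95×113×10³) + 1/(430) ].
P = 0.623 / 0.002491 = 250.1 N.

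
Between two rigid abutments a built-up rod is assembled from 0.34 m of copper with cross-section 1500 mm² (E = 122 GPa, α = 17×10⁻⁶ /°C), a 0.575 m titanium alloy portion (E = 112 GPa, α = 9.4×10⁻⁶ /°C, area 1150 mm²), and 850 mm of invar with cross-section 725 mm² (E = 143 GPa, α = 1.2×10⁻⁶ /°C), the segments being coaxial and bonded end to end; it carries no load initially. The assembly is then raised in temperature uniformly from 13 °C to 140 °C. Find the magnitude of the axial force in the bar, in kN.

P ≈ 107 kN (compressive)

With the walls removed the bar would change length by δ_free = Σ αᵢΔT Lᵢ = 17×10⁻⁶×127×340 + 9.4×10⁻⁶×127×575 + 1.2×10⁻⁶×127×850 = 1.55 mm.
The walls prevent any net length change, so an axial force P (same in every segment) develops. Compatibility: P · Σ Lᵢ/(AᵢEᵢ) = δ_free.
Σ Lᵢ/(AᵢEᵢ) = 340/(1500×122×10³) + 575/(1150×112×10³) + 850/(725×143×10³) = 1.452×10⁻⁵ mm/N.
P = 1.55 / 1.452×10⁻⁵ = 106700 N = 106.7 kN, compressive.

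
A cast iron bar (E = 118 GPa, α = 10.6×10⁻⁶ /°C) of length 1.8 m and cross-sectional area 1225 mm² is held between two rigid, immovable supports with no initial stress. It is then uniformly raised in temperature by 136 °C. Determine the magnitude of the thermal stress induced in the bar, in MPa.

σ ≈ 170 MPa (compressive)

Because both ends are immovable the net strain is zero, and the suppressed thermal strain is αΔT = 10.6×10⁻⁶ × 136 = 1441.6×10⁻⁶.
σ = EαΔT = 118×10³ × 10.6×10⁻⁶ × 136 = 170.1 MPa (compressive; the bar is trying to expand).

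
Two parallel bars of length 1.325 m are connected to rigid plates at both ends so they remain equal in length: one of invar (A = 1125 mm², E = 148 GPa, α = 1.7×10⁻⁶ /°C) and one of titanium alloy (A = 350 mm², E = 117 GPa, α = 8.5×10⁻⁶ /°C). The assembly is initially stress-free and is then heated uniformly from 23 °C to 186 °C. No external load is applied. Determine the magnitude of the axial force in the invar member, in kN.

The titanium alloy has the larger α, so on heating it would change length more than the invar if both were free. The rigid plates force a common final length, so the titanium alloy is put into compression and the invar into tension, with equal and opposite forces P (no external load).
Setting the final lengths equal and cancelling L: (α₁ − α₂)ΔT = P/(A₁E₁) + P/(A₂E₂).
|α₁ − α₂|·ΔT = 6.8×10⁻⁶ × 163 = 0.001108.
1/(A₁E₁) + 1/(A₂E₂) = 1/(1125×148×10³) + 1/(350×117×10³) = 3.043×10⁻⁸ N⁻¹.
P = 0.001108 / 3.043×10⁻⁸ = 36430 N = 36.43 kN.

P ≈ 36.4 kN (tensile in the invar)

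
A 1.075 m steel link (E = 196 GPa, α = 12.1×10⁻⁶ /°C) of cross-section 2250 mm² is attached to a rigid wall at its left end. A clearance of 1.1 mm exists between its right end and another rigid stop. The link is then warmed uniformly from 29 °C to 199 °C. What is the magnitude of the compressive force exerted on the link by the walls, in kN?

P ≈ 456 kN

Unrestrained expansion: δ_free = αΔT L = 12.1×10⁻⁶ × 170 × 1075 = 2.211 mm.
This exceeds the 1.1 mm gap, so the wall pushes back. The portion of expansion that must be recovered elastically is δ_free − gap = 2.211 − 1.1 = 1.111 mm.
That suppressed elongation corresponds to σ = E·Δ/L = 196×10³ × 1.111/1075 = 202.6 MPa.
P = σA = 202.6 × 2250 = 455.9 kN.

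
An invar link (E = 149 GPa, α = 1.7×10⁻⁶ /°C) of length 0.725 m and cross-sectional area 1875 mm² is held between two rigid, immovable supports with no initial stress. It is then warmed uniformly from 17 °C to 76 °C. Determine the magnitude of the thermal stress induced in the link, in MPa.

σ ≈ 14.9 MPa (compressive)

The supports are rigid, so the total axial strain is zero. The restrained thermal strain is ε = αΔT = 1.7×10⁻⁶ × 59 = 100.3×10⁻⁶.
σ = EαΔT = 149×10³ × 1.7×10⁻⁶ × 59 = 14.94 MPa (compressive; the link is trying to expand).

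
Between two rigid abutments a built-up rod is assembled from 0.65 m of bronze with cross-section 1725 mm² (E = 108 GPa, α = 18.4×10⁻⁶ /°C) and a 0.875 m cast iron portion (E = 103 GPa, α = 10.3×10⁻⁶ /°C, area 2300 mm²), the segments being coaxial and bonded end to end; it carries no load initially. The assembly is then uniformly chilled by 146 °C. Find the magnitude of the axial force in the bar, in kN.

P ≈ 426 kN (tensile)

Free thermal contraction of the whole bar: Σ αᵢΔT Lᵢ = 18.4×10⁻⁶×146×650 + 10.3×10⁻⁶×146×875 = 3.062 mm.
The walls prevent any net length change, so an axial force P (same in every segment) develops. Compatibility: P · Σ Lᵢ/(AᵢEᵢ) = δ_free.
Σ Lᵢ/(AᵢEᵢ) = 650/(1725×108×10³) + 875/(2300×103×10³) = 7.183×10⁻⁶ mm/N.
So P = 3.062 / 7.183×10⁻⁶ = 426.3 kN, tensile.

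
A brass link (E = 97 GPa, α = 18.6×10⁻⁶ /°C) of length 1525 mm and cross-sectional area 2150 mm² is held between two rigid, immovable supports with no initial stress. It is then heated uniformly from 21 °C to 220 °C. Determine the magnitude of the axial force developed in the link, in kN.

P ≈ 772 kN (compressive)

With zero net strain, σ = E·αΔT = 97 GPa × 18.6×10⁻⁶ × 199 = 359 MPa.
Then P = σA = 359 × 2150 mm² = 771.9 kN, compressive.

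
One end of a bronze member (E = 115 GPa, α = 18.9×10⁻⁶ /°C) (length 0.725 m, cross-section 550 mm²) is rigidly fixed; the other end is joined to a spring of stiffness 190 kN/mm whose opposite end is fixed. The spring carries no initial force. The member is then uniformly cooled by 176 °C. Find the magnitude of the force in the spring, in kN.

If the spring were absent the member would shorten by αΔT L = 18.9×10⁻⁶ × 176 × 725 = 2.412 mm.
Let P be the tensile force in the spring. The member extends elastically by PL/(AE) and the spring stretches by P/k; together these equal δ_free.
So P = δ_free / [L/(AE) + 1/k] = 2.412 / [ 725/(550×115×10³) + 1/(190×10³) ].
P = 2.412 / 1.673×10⁻⁵ = 144200 N.

P ≈ 144 kN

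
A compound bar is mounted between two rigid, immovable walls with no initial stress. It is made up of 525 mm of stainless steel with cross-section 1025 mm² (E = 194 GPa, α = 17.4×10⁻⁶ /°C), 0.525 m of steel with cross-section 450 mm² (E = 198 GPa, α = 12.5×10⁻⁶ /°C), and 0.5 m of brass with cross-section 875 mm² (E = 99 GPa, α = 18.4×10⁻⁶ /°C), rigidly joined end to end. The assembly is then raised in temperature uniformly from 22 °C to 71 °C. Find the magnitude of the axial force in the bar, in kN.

P ≈ 85.3 kN (compressive)

Free thermal expansion of the whole bar: Σ αᵢΔT Lᵢ = 17.4×10⁻⁶×49×525 + 12.5×10⁻⁶×49×525 + 18.4×10⁻⁶×49×500 = 1.22 mm.
The walls prevent any net length change, so an axial force P (same in every segment) develops. Compatibility: P · Σ Lᵢ/(AᵢEᵢ) = δ_free.
Σ Lᵢ/(AᵢEᵢ) = 525/(1025×194×10³) + 525/(450×198×10³) + 500/(875×99×10³) = 1.43×10⁻⁵ mm/N.
So P = 1.22 / 1.43×10⁻⁵ = 85.29 kN, compressive.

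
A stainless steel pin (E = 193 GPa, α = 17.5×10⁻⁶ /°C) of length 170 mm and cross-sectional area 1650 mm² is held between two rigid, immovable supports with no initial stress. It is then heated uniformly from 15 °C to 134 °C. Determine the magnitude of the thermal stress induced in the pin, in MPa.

σ ≈ 402 MPa (compressive)

The supports are rigid, so the total axial strain is zero. The restrained thermal strain is ε = αΔT = 17.5×10⁻⁶ × 119 = 2082.5×10⁻⁶.
Hence σ = E·αΔT = 193×10³ × 2082.5×10⁻⁶ = 401.9 MPa, compressive.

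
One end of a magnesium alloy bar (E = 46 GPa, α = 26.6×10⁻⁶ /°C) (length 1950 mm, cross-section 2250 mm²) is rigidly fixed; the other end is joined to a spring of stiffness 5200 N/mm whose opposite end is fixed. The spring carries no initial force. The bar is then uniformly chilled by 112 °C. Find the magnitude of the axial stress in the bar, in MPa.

σ ≈ 12.2 MPa (tensile)

Free thermal contraction: δ_free = αΔT L = 26.6×10⁻⁶ × 112 × 1950 = 5.809 mm.
Let P be the tensile force in the spring. The bar extends elastically by PL/(AE) and the spring stretches by P/k; together these equal δ_free.
So P = δ_free / [L/(AE) + 1/k] = 5.809 / [ 1950/(2250×46×10³) + 1/(5200) ].
P = 5.809 / 0.0002111 = 27510 N.
σ = P/A = 27510/2250 = 12.23 MPa.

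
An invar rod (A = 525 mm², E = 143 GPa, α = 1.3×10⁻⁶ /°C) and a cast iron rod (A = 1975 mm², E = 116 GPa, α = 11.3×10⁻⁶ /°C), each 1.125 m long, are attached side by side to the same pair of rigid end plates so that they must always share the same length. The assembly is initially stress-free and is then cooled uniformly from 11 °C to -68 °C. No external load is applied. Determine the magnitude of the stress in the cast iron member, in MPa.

The cast iron has the larger α, so on cooling it would change length more than the invar if both were free. The rigid plates force a common final length, so the cast iron is put into tension and the invar into compression, with equal and opposite forces P (no external load).
Equating the net (thermal + elastic) strains gives |α₁ − α₂|·ΔT = P·[1/(A₁E₁) + 1/(A₂E₂)].
|α₁ − α₂|·ΔT = 10×10⁻⁶ × 79 = 0.00079.
1/(A₁E₁) + 1/(A₂E₂) = 1/(525×143×10³) + 1/(1975×116×10³) = 1.768×10⁻⁸ N⁻¹.
So P = 0.00079 / 1.768×10⁻⁸ = 44.67 kN.
σ_{cast iron} = P/A₂ = 44670/1975 = 22.62 MPa, tensile.

σ ≈ 22.6 MPa (tensile)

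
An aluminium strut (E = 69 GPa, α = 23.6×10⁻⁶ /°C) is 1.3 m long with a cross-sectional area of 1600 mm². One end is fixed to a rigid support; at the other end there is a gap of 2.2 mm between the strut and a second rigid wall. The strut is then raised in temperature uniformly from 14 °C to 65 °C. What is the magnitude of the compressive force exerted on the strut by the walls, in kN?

If the wall were absent the strut would grow by αΔT L = 23.6×10⁻⁶ × 51 × 1300 = 1.565 mm.
This is smaller than the 2.2 mm clearance, so the strut expands freely without reaching the stop — the stress is zero.

P ≈ 0 kN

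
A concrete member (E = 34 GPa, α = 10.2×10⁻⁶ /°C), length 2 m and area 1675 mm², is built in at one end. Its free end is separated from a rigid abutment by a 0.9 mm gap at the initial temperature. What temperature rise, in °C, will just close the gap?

ΔT ≈ 44.1 °C

The gap closes when αΔT L = 0.9 mm, since the member is still unstressed at that instant.
So ΔT = g/(αL) = 0.9/(10.2×10⁻⁶ × 2000) = 44.12 °C.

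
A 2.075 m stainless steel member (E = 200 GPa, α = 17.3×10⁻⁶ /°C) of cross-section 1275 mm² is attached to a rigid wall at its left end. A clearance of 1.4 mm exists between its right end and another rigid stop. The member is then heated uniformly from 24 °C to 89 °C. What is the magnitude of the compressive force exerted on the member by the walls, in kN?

P ≈ 115 kN

Free thermal elongation = αΔT L = 17.3×10⁻⁶ × 65 × 2075 = 2.333 mm.
The gap closes (δ_free > 1.4 mm) and the wall then resists a further 2.333 − 1.4 = 0.9333 mm of expansion.
So σ = E(δ_free − g)/L = 200×10³ × 0.9333/2075 = 89.96 MPa.
Force on the wall = σA = 89.96 × 1275 mm² = 114.7 kN.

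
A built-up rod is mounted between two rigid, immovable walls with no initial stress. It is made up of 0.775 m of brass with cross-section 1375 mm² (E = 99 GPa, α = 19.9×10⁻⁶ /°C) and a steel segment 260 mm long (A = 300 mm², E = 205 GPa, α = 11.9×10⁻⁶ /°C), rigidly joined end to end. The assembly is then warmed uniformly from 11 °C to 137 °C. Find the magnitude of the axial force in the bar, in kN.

Free thermal expansion of the whole bar: Σ αᵢΔT Lᵢ = 19.9×10⁻⁶×126×775 + 11.9×10⁻⁶×126×260 = 2.333 mm.
The rigid supports impose zero overall length change; the single axial force P common to all segments must satisfy P Σ Lᵢ/(AᵢEᵢ) = δ_free.
Σ Lᵢ/(AᵢEᵢ) = 775/(1375×99×10³) + 260/(300×205×10³) = 9.921×10⁻⁶ mm/N.
P = 2.333 / 9.921×10⁻⁶ = 235200 N = 235.2 kN, compressive.

P ≈ 235 kN (compressive)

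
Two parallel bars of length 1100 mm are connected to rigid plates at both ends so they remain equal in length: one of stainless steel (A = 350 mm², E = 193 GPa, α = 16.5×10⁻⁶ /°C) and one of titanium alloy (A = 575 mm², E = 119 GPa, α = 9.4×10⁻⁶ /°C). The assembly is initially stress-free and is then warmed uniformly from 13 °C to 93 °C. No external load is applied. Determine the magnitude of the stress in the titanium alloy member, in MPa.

σ ≈ 33.6 MPa (tensile)

Both members must finish at the same length. With the larger α, the stainless steel tends to over-expand; the plates restrain it, putting the stainless steel in compression and the titanium alloy in tension. With no external load the two internal forces are equal and opposite, magnitude P.
Setting the final lengths equal and cancelling L: (α₁ − α₂)ΔT = P/(A₁E₁) + P/(A₂E₂).
|α₁ − α₂|·ΔT = 7.1×10⁻⁶ × 80 = 0.000568.
1/(A₁E₁) + 1/(A₂E₂) = 1/(350×193×10³) + 1/(575×119×10³) = 2.942×10⁻⁸ N⁻¹.
So P = 0.000568 / 2.942×10⁻⁸ = 19.31 kN.
σ_{titanium alloy} = P/A₂ = 19310/575 = 33.58 MPa, tensile.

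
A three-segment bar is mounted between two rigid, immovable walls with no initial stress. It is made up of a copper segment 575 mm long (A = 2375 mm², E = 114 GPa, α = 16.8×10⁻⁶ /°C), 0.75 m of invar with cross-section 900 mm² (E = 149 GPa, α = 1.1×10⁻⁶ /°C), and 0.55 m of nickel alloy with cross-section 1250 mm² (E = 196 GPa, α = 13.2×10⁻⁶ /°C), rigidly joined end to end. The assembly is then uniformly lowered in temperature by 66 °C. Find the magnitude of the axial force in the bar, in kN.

P ≈ 118 kN (tensile)

With the walls removed the bar would change length by δ_free = Σ αᵢΔT Lᵢ = 16.8×10⁻⁶×66×575 + 1.1×10⁻⁶×66×750 + 13.2×10⁻⁶×66×550 = 1.171 mm.
The walls prevent any net length change, so an axial force P (same in every segment) develops. Compatibility: P · Σ Lᵢ/(AᵢEᵢ) = δ_free.
Σ Lᵢ/(AᵢEᵢ) = 575/(2375×114×10³) + 750/(900×149×10³) + 550/(1250×196×10³) = 9.961×10⁻⁶ mm/N.
Hence P = δ_free / Σ(L/AE) = 1.171/9.961×10⁻⁶ = 117.6 kN (tensile).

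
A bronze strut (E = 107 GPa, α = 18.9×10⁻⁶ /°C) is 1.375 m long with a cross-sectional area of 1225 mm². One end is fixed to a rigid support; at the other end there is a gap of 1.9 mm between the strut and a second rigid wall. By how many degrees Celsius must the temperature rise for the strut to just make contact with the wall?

ΔT ≈ 73.1 °C

The gap closes when αΔT L = 1.9 mm, since the strut is still unstressed at that instant.
ΔT = 1.9 / (18.9×10⁻⁶ × 1375) = 73.11 °C.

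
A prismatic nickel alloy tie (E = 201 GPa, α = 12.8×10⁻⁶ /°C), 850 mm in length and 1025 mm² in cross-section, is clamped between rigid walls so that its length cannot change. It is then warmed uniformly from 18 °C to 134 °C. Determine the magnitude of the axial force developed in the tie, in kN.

The ends cannot move, so σ = EαΔT = 201×10³ × 12.8×10⁻⁶ × 116 = 298.4 MPa.
P = AEαΔT = 1025 × 201×10³ × 12.8×10⁻⁶ × 116 = 305.9 kN (compressive).

P ≈ 306 kN (compressive)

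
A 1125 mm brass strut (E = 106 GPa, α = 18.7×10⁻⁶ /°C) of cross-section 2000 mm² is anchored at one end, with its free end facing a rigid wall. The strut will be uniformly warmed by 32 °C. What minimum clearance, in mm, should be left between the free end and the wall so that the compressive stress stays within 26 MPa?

Free expansion if unrestrained: δ_free = αΔT L = 18.7×10⁻⁶ × 32 × 1125 = 0.6732 mm.
At the allowable stress the elastic shortening the wall may impose is σL/E = 26 × 1125 / (106×10³) = 0.2759 mm.
The gap must absorb the remainder: g_min = 0.6732 − 0.2759 = 0.3973 mm.

g ≈ 0.397 mm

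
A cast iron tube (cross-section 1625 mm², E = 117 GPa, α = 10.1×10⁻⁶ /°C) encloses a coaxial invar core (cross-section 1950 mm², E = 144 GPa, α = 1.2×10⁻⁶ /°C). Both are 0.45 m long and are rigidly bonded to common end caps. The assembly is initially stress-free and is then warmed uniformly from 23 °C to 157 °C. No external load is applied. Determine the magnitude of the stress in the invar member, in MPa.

The cast iron has the larger α, so on heating it would change length more than the invar if both were free. The rigid plates force a common final length, so the cast iron is put into compression and the invar into tension, with equal and opposite forces P (no external load).
Compatibility of the two members (thermal + elastic change equal): (α₁ − α₂)ΔT = P·[1/(A₁E₁) + 1/(A₂E₂)].
|α₁ − α₂|·ΔT = 8.9×10⁻⁶ × 134 = 0.001193.
1/(A₁E₁) + 1/(A₂E₂) = 1/(1625×117×10³) + 1/(1950×144×10³) = 8.821×10⁻⁹ N⁻¹.
P = 0.001193 / 8.821×10⁻⁹ = 135200 N = 135.2 kN.
σ_{invar} = P/A₂ = 135200/1950 = 69.33 MPa, tensile.

σ ≈ 69.3 MPa (tensile)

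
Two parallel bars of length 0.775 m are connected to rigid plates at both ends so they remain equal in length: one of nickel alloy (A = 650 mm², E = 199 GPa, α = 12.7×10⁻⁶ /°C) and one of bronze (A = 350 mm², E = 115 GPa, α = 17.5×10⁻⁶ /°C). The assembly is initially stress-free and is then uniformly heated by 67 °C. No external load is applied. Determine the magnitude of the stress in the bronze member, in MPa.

Equilibrium of a rigid end plate with no external load gives equal and opposite internal forces ±P in the two members. Since α_{bronze} > α_{nickel alloy}, heating drives the bronze into compression and the nickel alloy into tension.
Setting the final lengths equal and cancelling L: (α₁ − α₂)ΔT = P/(A₁E₁) + P/(A₂E₂).
|α₁ − α₂|·ΔT = 4.8×10⁻⁶ × 67 = 0.0003216.
1/(A₁E₁) + 1/(A₂E₂) = 1/(650×199×10³) + 1/(350×115×10³) = 3.258×10⁻⁸ N⁻¹.
P = 0.0003216 / 3.258×10⁻⁸ = 9872 N = 9.872 kN.
σ_{bronze} = P/A₂ = 9872/350 = 28.21 MPa, compressive.

σ ≈ 28.2 MPa (compressive)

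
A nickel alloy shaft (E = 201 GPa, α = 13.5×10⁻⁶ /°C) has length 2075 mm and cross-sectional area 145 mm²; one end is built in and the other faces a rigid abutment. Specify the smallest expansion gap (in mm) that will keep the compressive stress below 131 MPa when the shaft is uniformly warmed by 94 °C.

Free expansion if unrestrained: δ_free = αΔT L = 13.5×10⁻⁶ × 94 × 2075 = 2.633 mm.
A stress of 131 MPa corresponds to the wall pushing the shaft back by σL/E = 131×2075/(201×10³) = 1.352 mm.
The gap must absorb the remainder: g_min = 2.633 − 1.352 = 1.281 mm.

g ≈ 1.28 mm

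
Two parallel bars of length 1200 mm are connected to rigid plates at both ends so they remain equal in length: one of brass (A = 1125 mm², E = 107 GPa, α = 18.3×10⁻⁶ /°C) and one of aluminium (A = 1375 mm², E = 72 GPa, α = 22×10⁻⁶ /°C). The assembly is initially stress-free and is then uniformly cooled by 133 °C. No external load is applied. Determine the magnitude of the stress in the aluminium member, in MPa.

σ ≈ 19.4 MPa (tensile)

The aluminium has the larger α, so on cooling it would change length more than the brass if both were free. The rigid plates force a common final length, so the aluminium is put into tension and the brass into compression, with equal and opposite forces P (no external load).
Compatibility of the two members (thermal + elastic change equal): (α₁ − α₂)ΔT = P·[1/(A₁E₁) + 1/(A₂E₂)].
|α₁ − α₂|·ΔT = 3.7×10⁻⁶ × 133 = 0.0004921.
1/(A₁E₁) + 1/(A₂E₂) = 1/(1125×107×10³) + 1/(1375×72×10³) = 1.841×10⁻⁸ N⁻¹.
So P = 0.0004921 / 1.841×10⁻⁸ = 26.73 kN.
σ_{aluminium} = P/A₂ = 26730/1375 = 19.44 MPa, tensile.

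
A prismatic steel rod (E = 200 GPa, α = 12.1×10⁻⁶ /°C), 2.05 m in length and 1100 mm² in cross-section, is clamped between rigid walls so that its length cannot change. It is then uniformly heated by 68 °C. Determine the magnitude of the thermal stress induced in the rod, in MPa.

With length fixed, the mechanical strain must cancel the thermal strain αΔT = 12.1×10⁻⁶ × 68 = 822.8×10⁻⁶.
Hence σ = E·αΔT = 200×10³ × 822.8×10⁻⁶ = 164.6 MPa, compressive.

σ ≈ 165 MPa (compressive)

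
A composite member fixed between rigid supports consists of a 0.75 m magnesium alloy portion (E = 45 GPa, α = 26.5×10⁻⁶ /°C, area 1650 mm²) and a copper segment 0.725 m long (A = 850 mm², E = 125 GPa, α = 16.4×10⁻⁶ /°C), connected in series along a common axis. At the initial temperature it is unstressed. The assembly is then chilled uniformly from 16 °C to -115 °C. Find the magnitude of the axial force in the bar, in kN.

Free thermal contraction of the whole bar: Σ αᵢΔT Lᵢ = 26.5×10⁻⁶×131×750 + 16.4×10⁻⁶×131×725 = 4.161 mm.
Since the ends are fixed, an axial force P builds up, equal in every segment, with P · Σ Lᵢ/(AᵢEᵢ) = δ_free.
Σ Lᵢ/(AᵢEᵢ) = 750/(1650×45×10³) + 725/(850×125×10³) = 1.692×10⁻⁵ mm/N.
So P = 4.161 / 1.692×10⁻⁵ = 245.9 kN, tensile.

P ≈ 246 kN (tensile)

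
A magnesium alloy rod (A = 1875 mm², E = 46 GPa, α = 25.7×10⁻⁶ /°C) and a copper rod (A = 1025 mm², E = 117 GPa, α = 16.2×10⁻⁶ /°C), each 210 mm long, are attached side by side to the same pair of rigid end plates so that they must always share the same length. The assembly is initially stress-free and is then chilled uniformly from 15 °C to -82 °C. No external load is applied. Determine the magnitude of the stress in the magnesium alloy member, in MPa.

σ ≈ 24.7 MPa (tensile)

Equilibrium of a rigid end plate with no external load gives equal and opposite internal forces ±P in the two members. Since α_{magnesium alloy} > α_{copper}, cooling drives the magnesium alloy into tension and the copper into compression.
Setting the final lengths equal and cancelling L: (α₁ − α₂)ΔT = P/(A₁E₁) + P/(A₂E₂).
|α₁ − α₂|·ΔT = 9.5×10⁻⁶ × 97 = 0.0009215.
1/(A₁E₁) + 1/(A₂E₂) = 1/(1875×46×10³) + 1/(1025×117×10³) = 1.993×10⁻⁸ N⁻¹.
P = 0.0009215 / 1.993×10⁻⁸ = 46230 N = 46.23 kN.
σ_{magnesium alloy} = P/A₁ = 46230/1875 = 24.66 MPa, tensile.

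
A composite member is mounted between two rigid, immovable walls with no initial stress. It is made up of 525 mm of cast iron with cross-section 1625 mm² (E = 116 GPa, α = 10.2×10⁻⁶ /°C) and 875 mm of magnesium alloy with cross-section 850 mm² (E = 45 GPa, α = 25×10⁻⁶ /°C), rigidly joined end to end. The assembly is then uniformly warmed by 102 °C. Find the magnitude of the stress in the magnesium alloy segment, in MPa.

σ ≈ 127 MPa (compressive)

Free thermal expansion of the whole bar: Σ αᵢΔT Lᵢ = 10.2×10⁻⁶×102×525 + 25×10⁻⁶×102×875 = 2.777 mm.
The rigid supports impose zero overall length change; the single axial force P common to all segments must satisfy P Σ Lᵢ/(AᵢEᵢ) = δ_free.
Σ Lᵢ/(AᵢEᵢ) = 525/(1625×116×10³) + 875/(850×45×10³) = 2.566×10⁻⁵ mm/N.
P = 2.777 / 2.566×10⁻⁵ = 108200 N = 108.2 kN, compressive.
σ_{magnesium alloy} = P / A = 108200 / 850 = 127.3 MPa.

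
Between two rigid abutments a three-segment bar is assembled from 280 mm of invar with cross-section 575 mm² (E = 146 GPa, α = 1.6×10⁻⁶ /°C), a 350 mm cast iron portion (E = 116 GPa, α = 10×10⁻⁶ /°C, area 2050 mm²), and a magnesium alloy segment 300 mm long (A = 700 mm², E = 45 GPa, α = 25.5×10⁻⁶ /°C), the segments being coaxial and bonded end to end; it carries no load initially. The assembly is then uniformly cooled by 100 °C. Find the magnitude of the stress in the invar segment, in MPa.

σ ≈ 141 MPa (tensile)

Free thermal contraction of the whole bar: Σ αᵢΔT Lᵢ = 1.6×10⁻⁶×100×280 + 10×10⁻⁶×100×350 + 25.5×10⁻⁶×100×300 = 1.16 mm.
The walls prevent any net length change, so an axial force P (same in every segment) develops. Compatibility: P · Σ Lᵢ/(AᵢEᵢ) = δ_free.
The series flexibility is Σ Lᵢ/(AᵢEᵢ) = 280/(575×146×10³) + 350/(2050×116×10³) + 300/(700×45×10³) = 1.433×10⁻⁵ mm/N.
So P = 1.16 / 1.433×10⁻⁵ = 80.93 kN, tensile.
σ_{invar} = P / A = 80930 / 575 = 140.7 MPa.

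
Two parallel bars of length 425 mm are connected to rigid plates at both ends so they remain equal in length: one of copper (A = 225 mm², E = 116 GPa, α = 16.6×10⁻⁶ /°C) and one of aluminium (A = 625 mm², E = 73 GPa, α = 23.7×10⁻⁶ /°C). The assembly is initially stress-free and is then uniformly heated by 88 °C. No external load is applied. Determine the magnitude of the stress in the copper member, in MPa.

The aluminium has the larger α, so on heating it would change length more than the copper if both were free. The rigid plates force a common final length, so the aluminium is put into compression and the copper into tension, with equal and opposite forces P (no external load).
Compatibility of the two members (thermal + elastic change equal): (α₁ − α₂)ΔT = P·[1/(A₁E₁) + 1/(A₂E₂)].
|α₁ − α₂|·ΔT = 7.1×10⁻⁶ × 88 = 0.0006248.
1/(A₁E₁) + 1/(A₂E₂) = 1/(225×116×10³) + 1/(625×73×10³) = 6.023×10⁻⁸ N⁻¹.
So P = 0.0006248 / 6.023×10⁻⁸ = 10.37 kN.
σ_{copper} = P/A₁ = 10370/225 = 46.1 MPa, tensile.

σ ≈ 46.1 MPa (tensile)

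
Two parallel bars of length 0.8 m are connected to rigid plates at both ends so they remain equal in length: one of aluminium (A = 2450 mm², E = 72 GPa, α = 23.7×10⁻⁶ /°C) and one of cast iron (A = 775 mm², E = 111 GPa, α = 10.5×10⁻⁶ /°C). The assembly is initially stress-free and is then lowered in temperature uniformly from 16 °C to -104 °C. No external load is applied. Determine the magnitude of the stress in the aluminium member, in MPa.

σ ≈ 37.4 MPa (tensile)

Both members must finish at the same length. With the larger α, the aluminium tends to over-contract; the plates restrain it, putting the aluminium in tension and the cast iron in compression. With no external load the two internal forces are equal and opposite, magnitude P.
Setting the final lengths equal and cancelling L: (α₁ − α₂)ΔT = P/(A₁E₁) + P/(A₂E₂).
|α₁ − α₂|·ΔT = 13.2×10⁻⁶ × 120 = 0.001584.
1/(A₁E₁) + 1/(A₂E₂) = 1/(2450×72×10³) + 1/(775×111×10³) = 1.729×10⁻⁸ N⁻¹.
P = 0.001584 / 1.729×10⁻⁸ = 91600 N = 91.6 kN.
σ_{aluminium} = P/A₁ = 91600/2450 = 37.39 MPa, tensile.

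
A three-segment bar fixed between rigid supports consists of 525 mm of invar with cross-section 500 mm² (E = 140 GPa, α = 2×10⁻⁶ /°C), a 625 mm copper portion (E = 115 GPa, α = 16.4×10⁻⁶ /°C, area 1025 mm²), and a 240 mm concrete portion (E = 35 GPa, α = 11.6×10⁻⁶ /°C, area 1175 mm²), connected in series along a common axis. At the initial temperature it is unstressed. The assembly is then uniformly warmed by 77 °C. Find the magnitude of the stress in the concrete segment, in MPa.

Free thermal expansion of the whole bar: Σ αᵢΔT Lᵢ = 2×10⁻⁶×77×525 + 16.4×10⁻⁶×77×625 + 11.6×10⁻⁶×77×240 = 1.084 mm.
The walls prevent any net length change, so an axial force P (same in every segment) develops. Compatibility: P · Σ Lᵢ/(AᵢEᵢ) = δ_free.
Σ Lᵢ/(AᵢEᵢ) = 525/(500×140×10³) + 625/(1025×115×10³) + 240/(1175×35×10³) = 1.864×10⁻⁵ mm/N.
P = 1.084 / 1.864×10⁻⁵ = 58190 N = 58.19 kN, compressive.
σ_{concrete} = P / A = 58190 / 1175 = 49.52 MPa.

σ ≈ 49.5 MPa (compressive)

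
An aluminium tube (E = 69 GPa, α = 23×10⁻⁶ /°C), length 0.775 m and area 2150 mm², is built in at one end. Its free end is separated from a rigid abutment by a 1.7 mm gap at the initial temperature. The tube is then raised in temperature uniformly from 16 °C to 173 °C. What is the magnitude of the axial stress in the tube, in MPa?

σ ≈ 97.8 MPa (compressive)

Unrestrained expansion: δ_free = αΔT L = 23×10⁻⁶ × 157 × 775 = 2.799 mm.
The gap closes (δ_free > 1.7 mm) and the wall then resists a further 2.799 − 1.7 = 1.099 mm of expansion.
So σ = E(δ_free − g)/L = 69×10³ × 1.099/775 = 97.8 MPa.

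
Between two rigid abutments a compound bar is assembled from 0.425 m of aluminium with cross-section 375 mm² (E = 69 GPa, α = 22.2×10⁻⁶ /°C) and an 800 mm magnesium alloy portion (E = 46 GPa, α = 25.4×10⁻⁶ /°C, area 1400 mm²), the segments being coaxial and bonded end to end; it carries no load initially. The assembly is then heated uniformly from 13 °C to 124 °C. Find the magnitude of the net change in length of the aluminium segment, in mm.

|ΔL| ≈ 0.833 mm

With the walls removed the bar would change length by δ_free = Σ αᵢΔT Lᵢ = 22.2×10⁻⁶×111×425 + 25.4×10⁻⁶×111×800 = 3.303 mm.
Since the ends are fixed, an axial force P builds up, equal in every segment, with P · Σ Lᵢ/(AᵢEᵢ) = δ_free.
Σ Lᵢ/(AᵢEᵢ) = 425/(375×69×10³) + 800/(1400×46×10³) = 2.885×10⁻⁵ mm/N.
So P = 3.303 / 2.885×10⁻⁵ = 114.5 kN, compressive.
For the aluminium segment, free thermal change = 22.2×10⁻⁶×111×425 = 1.047 mm and elastic change from P = 114500×425/(375×69×10³) = 1.881 mm; these oppose, so the net change is 0.833 mm (segment shortens).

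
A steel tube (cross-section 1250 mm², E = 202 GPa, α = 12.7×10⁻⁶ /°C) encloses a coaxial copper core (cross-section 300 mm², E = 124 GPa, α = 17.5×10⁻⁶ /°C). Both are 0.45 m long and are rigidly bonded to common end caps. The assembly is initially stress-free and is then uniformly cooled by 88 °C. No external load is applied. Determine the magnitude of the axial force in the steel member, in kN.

The copper has the larger α, so on cooling it would change length more than the steel if both were free. The rigid plates force a common final length, so the copper is put into tension and the steel into compression, with equal and opposite forces P (no external load).
Equating the net (thermal + elastic) strains gives |α₁ − α₂|·ΔT = P·[1/(A₁E₁) + 1/(A₂E₂)].
|α₁ − α₂|·ΔT = 4.8×10⁻⁶ × 88 = 0.0004224.
1/(A₁E₁) + 1/(A₂E₂) = 1/(1250×202×10³) + 1/(300×124×10³) = 3.084×10⁻⁸ N⁻¹.
So P = 0.0004224 / 3.084×10⁻⁸ = 13.7 kN.

P ≈ 13.7 kN (compressive in the steel)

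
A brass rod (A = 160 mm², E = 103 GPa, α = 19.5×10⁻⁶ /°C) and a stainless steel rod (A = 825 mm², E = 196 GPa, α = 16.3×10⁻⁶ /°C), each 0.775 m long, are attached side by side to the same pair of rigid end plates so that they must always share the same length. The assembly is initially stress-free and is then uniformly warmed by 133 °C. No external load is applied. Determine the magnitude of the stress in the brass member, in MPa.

σ ≈ 39.8 MPa (compressive)

The brass has the larger α, so on heating it would change length more than the stainless steel if both were free. The rigid plates force a common final length, so the brass is put into compression and the stainless steel into tension, with equal and opposite forces P (no external load).
Compatibility of the two members (thermal + elastic change equal): (α₁ − α₂)ΔT = P·[1/(A₁E₁) + 1/(A₂E₂)].
|α₁ − α₂|·ΔT = 3.2×10⁻⁶ × 133 = 0.0004256.
1/(A₁E₁) + 1/(A₂E₂) = 1/(160×103×10³) + 1/(825×196×10³) = 6.686×10⁻⁸ N⁻¹.
So P = 0.0004256 / 6.686×10⁻⁸ = 6.365 kN.
σ_{brass} = P/A₁ = 6365/160 = 39.78 MPa, compressive.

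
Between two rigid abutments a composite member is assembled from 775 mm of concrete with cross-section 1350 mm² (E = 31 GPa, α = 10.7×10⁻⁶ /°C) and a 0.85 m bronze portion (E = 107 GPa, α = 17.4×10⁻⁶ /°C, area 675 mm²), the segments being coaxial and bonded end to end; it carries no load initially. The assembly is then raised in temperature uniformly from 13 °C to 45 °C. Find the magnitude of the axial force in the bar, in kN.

P ≈ 24.4 kN (compressive)

Free thermal expansion of the whole bar: Σ αᵢΔT Lᵢ = 10.7×10⁻⁶×32×775 + 17.4×10⁻⁶×32×850 = 0.7386 mm.
The rigid supports impose zero overall length change; the single axial force P common to all segments must satisfy P Σ Lᵢ/(AᵢEᵢ) = δ_free.
Σ Lᵢ/(AᵢEᵢ) = 775/(1350×31×10³) + 850/(675×107×10³) = 3.029×10⁻⁵ mm/N.
Hence P = δ_free / Σ(L/AE) = 0.7386/3.029×10⁻⁵ = 24.39 kN (compressive).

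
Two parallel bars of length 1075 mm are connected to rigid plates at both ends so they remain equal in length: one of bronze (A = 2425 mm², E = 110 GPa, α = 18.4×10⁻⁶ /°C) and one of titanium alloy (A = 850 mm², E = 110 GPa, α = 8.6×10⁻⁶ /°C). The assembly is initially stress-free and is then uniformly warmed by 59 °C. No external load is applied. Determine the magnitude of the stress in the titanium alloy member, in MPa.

σ ≈ 47.1 MPa (tensile)

Equilibrium of a rigid end plate with no external load gives equal and opposite internal forces ±P in the two members. Since α_{bronze} > α_{titanium alloy}, heating drives the bronze into compression and the titanium alloy into tension.
Equating the net (thermal + elastic) strains gives |α₁ − α₂|·ΔT = P·[1/(A₁E₁) + 1/(A₂E₂)].
|α₁ − α₂|·ΔT = 9.8×10⁻⁶ × 59 = 0.0005782.
1/(A₁E₁) + 1/(A₂E₂) = 1/(2425×110×10³) + 1/(850×110×10³) = 1.444×10⁻⁸ N⁻¹.
P = 0.0005782 / 1.444×10⁻⁸ = 40030 N = 40.03 kN.
σ_{titanium alloy} = P/A₂ = 40030/850 = 47.09 MPa, tensile.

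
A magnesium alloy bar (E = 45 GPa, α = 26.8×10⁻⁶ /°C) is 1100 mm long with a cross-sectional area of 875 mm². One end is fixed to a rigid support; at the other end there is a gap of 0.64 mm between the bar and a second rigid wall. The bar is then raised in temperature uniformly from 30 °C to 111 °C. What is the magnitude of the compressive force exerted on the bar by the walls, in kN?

P ≈ 62.6 kN

Free thermal elongation = αΔT L = 26.8×10⁻⁶ × 81 × 1100 = 2.388 mm.
After closing the 0.64 mm clearance, 2.388 − 0.64 = 1.748 mm of expansion remains to be suppressed by the wall.
So σ = E(δ_free − g)/L = 45×10³ × 1.748/1100 = 71.5 MPa.
Force on the wall = σA = 71.5 × 875 mm² = 62.57 kN.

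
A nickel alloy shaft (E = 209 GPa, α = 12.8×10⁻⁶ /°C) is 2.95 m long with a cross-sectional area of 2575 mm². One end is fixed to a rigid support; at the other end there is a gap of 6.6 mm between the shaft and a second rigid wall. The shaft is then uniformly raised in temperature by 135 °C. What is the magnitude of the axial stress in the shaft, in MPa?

Unrestrained expansion: δ_free = αΔT L = 12.8×10⁻⁶ × 135 × 2950 = 5.098 mm.
Since δ_free = 5.1 mm is less than the 6.6 mm gap, the shaft never touches the wall. No axial force develops.

σ ≈ 0 MPa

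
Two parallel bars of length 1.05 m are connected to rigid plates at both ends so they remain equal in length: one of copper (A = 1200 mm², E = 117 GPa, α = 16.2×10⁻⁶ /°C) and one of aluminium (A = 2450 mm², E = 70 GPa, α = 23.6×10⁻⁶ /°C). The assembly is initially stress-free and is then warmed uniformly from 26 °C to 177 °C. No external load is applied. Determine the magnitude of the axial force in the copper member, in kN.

P ≈ 86.3 kN (tensile in the copper)

Equilibrium of a rigid end plate with no external load gives equal and opposite internal forces ±P in the two members. Since α_{aluminium} > α_{copper}, heating drives the aluminium into compression and the copper into tension.
Equating the net (thermal + elastic) strains gives |α₁ − α₂|·ΔT = P·[1/(A₁E₁) + 1/(A₂E₂)].
|α₁ − α₂|·ΔT = 7.4×10⁻⁶ × 151 = 0.001117.
1/(A₁E₁) + 1/(A₂E₂) = 1/(1200×117×10³) + 1/(2450×70×10³) = 1.295×10⁻⁸ N⁻¹.
So P = 0.001117 / 1.295×10⁻⁸ = 86.26 kN.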